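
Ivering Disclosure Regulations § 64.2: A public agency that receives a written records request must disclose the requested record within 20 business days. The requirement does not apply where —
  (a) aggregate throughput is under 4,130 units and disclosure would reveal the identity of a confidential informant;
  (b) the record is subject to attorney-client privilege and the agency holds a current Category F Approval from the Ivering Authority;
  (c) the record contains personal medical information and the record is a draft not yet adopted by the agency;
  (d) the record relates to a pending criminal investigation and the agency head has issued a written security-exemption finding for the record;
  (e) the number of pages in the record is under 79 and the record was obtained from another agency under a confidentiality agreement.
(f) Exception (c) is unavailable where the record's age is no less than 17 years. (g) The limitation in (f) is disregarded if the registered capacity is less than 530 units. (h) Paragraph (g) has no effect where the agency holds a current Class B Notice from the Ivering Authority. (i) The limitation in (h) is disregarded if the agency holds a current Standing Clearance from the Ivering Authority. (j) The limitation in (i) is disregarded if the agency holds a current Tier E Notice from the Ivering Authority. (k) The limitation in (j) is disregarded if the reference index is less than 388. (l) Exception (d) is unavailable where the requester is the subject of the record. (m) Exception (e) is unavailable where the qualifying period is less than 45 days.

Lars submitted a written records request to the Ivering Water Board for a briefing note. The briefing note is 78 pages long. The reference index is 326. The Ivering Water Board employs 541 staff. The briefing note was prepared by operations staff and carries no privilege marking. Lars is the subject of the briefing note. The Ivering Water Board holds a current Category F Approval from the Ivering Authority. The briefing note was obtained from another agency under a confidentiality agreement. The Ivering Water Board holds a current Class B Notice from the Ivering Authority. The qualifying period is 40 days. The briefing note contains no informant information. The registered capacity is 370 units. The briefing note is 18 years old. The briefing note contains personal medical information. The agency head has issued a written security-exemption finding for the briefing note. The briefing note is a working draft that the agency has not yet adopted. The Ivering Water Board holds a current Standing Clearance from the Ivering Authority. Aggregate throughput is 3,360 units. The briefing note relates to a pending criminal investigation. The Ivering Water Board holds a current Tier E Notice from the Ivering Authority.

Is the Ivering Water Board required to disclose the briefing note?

Exception (a) requires that disclosure would reveal the identity of a confidential informant; but the briefing note contains no informant information, so (a) is unavailable.
Exception (b) fails — the briefing note carries no privilege marking.
Exception (c): the briefing note contains personal medical information; the briefing note is an unadopted draft — every condition holds. Applying paragraphs (f)–(k): (f) is triggered (the record's age is 18 years, meeting the 17 years threshold), but yields to (g): (g) applies — the registered capacity is 370 units, less than the 530 units limit. (h) would limit (g) — a current Class B Notice is held — but (i) sets (h) aside: (i) operates against (h): a current Standing Clearance is held. (j) is triggered (a current Tier E Notice is held), but is itself disapplied by (k): (k) operates — the reference index is 326, less than the 388 limit. (c) remains available.
All of (d)'s requirements are met (the briefing note relates to a pending investigation; a written security-exemption finding has been issued). Turning to paragraph (l): (l) operates against (d): Lars is the subject of the briefing note. (d) is therefore removed.
Exception (e): the number of pages in the record is 78, under the 79 limit; the briefing note was obtained under a confidentiality agreement — every condition holds. However, paragraph (m) must be considered: (m) operates — the qualifying period is 40 days, less than the 45 days limit. Exception (e) does not apply.

No — exception (c) applies; the Ivering Water Board is not required to disclose the briefing note.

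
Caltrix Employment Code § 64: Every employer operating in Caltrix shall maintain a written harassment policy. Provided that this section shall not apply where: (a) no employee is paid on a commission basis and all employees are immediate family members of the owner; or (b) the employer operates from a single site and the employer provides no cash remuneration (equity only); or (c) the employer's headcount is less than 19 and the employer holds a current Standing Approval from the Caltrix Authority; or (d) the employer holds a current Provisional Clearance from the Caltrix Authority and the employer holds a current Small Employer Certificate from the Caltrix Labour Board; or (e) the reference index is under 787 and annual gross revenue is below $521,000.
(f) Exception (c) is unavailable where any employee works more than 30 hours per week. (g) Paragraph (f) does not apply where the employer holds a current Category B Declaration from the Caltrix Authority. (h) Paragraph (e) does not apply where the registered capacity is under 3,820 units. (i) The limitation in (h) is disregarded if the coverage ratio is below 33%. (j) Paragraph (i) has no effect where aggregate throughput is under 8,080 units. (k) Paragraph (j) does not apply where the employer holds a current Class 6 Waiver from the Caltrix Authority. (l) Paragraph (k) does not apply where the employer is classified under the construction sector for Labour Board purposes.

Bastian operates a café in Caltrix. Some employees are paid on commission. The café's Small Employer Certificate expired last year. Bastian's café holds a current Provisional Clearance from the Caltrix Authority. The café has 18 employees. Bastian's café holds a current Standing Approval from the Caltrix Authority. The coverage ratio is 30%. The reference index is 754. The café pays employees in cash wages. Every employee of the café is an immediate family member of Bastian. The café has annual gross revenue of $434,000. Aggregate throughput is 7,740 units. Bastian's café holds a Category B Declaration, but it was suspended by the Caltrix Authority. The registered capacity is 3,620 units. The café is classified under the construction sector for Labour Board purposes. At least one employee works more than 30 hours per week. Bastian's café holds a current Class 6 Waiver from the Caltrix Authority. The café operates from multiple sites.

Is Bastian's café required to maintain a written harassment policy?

Exception (a) does not apply: some employees are paid on commission.
Exception (b) fails — the employer operates from multiple sites.
Exception (c) is satisfied on its face — the employer's headcount is 18, less than the 19 limit; a current Standing Approval is held. However, paragraphs (f)–(g) must be considered: (f) operates — at least one employee exceeds 30 hours/week. (g) is not engaged (the Category B Declaration is not current), so (f) stands. Exception (c) does not apply.
Exception (d) fails — the Small Employer Certificate has expired.
All of (e)'s requirements are met (the reference index is 754, under the 787 limit; annual gross revenue is $434,000, below the $521,000 limit). Turning to paragraphs (h)–(l): (h) is engaged — the registered capacity is 3,620 units, under the 3,820 units limit. (i) would limit (h) — the coverage ratio is 30%, below the 33% limit — but (j) sets (i) aside: (j) operates against (i): aggregate throughput is 7,740 units, under the 8,080 units limit. (k) would limit (j) — a current Class 6 Waiver is held — but (l) sets (k) aside: (l) operates against (k): the café is classified under the construction sector. (e) is therefore removed.
Every exception is unavailable, so the rule governs.

Yes — Bastian's café must maintain a written harassment policy.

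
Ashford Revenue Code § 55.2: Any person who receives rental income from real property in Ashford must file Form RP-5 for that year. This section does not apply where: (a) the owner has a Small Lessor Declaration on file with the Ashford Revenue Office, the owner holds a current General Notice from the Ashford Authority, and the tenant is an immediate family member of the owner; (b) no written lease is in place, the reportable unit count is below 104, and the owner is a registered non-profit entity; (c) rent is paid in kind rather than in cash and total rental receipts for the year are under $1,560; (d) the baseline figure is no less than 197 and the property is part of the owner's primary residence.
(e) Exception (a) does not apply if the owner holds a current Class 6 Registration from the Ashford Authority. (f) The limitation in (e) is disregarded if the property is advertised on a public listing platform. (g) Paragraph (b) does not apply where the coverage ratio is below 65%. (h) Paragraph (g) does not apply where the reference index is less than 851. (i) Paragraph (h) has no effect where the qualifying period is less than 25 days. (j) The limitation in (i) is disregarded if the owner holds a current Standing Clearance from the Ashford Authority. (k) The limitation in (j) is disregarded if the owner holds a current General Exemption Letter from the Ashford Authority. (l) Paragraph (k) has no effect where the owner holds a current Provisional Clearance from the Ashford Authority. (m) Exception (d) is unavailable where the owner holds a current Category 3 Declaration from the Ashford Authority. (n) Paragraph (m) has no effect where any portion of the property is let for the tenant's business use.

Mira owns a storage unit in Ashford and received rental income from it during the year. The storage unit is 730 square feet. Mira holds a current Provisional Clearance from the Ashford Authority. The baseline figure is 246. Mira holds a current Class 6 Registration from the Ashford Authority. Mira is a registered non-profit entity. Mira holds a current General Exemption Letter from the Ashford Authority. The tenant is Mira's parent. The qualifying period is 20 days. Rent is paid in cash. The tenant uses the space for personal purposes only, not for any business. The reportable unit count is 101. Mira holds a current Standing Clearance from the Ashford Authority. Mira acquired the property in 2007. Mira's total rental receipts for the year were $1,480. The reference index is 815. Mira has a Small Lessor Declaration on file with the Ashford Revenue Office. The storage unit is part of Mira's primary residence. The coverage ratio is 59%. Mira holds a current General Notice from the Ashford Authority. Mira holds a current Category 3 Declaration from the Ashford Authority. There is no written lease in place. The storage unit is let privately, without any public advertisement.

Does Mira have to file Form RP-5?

No — exception (b) applies; Mira is not required to file Form RP-5.

Exception (a): a Small Lessor Declaration is on file; a current General Notice is held; the tenant is an immediate family member — every condition holds. But applying paragraphs (e)–(f): (e) is engaged — a current Class 6 Registration is held. (f) is not triggered (the property is let privately without advertisement), so (e) stands. So (a) is unavailable.
Exception (b)'s conditions are all satisfied: there is no written lease; the reportable unit count is 101, below the 104 limit; Mira is a registered non-profit. As to paragraphs (g)–(l): (g) would limit (b) — the coverage ratio is 59%, below the 65% limit — but (h) sets (g) aside: (h) applies — the reference index is 815, less than the 851 limit. (i) is engaged (the qualifying period is 20 days, less than the 25 days limit), but is itself disapplied by (j): (j) is triggered — a current Standing Clearance is held. (k) would limit (j) — a current General Exemption Letter is held — but (l) sets (k) aside: (l) operates against (k): a current Provisional Clearance is held. Exception (b) stands.
Exception (c) requires that rent is paid in kind rather than in cash; but rent is paid in cash, so (c) is unavailable.
Exception (d) is satisfied on its face — the baseline figure is 246, meeting the 197 threshold; the storage unit is part of the primary residence. But: (m) operates against (d): a current Category 3 Declaration is held. (n) is not engaged (the space is used for personal purposes only), so (m) stands. So (d) is unavailable.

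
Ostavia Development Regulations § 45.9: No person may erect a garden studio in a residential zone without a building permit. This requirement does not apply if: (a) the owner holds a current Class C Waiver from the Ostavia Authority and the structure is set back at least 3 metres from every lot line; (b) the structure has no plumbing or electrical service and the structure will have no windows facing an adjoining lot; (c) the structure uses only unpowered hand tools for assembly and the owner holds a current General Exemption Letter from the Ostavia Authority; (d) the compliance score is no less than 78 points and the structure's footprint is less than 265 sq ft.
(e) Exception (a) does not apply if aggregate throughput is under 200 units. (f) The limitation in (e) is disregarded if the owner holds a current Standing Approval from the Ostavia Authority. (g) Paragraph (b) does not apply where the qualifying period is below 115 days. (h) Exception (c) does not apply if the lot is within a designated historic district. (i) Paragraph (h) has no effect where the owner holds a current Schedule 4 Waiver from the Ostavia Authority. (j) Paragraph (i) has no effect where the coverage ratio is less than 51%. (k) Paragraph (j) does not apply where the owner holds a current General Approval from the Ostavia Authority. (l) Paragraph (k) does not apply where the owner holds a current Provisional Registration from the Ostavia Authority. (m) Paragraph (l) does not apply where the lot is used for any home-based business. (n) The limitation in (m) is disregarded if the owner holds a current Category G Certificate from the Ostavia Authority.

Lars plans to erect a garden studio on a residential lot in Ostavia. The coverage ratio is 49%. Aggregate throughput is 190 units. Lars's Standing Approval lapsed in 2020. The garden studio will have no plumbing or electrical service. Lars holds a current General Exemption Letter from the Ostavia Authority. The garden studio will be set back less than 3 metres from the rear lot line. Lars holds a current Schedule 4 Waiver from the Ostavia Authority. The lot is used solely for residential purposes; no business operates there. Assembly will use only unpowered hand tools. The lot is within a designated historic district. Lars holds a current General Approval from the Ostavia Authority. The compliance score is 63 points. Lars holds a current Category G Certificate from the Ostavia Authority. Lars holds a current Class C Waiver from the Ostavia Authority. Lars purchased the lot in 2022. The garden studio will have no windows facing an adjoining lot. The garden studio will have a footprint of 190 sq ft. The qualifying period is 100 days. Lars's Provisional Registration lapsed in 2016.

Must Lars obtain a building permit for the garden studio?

Exception (a) does not apply: the rear setback is under 3 m.
Exception (b) is satisfied on its face — there is no plumbing or electrical service; no windows face an adjoining lot. But: (g) operates against (b): the qualifying period is 100 days, below the 115 days limit. Exception (b) does not apply.
Exception (c)'s conditions are all satisfied: assembly uses only hand tools; a current General Exemption Letter is held. As to paragraphs (h)–(n): (h) operates (the lot is in a historic district), but is set aside by (i): (i) operates — a current Schedule 4 Waiver is held. (j) is triggered (the coverage ratio is 49%, less than the 51% limit), but is itself disapplied by (k): (k) applies — a current General Approval is held. (l) is inapplicable (there is no Provisional Registration in force), so (k) stands. Exception (c) stands.
Exception (d) does not apply: the compliance score is 63 points, short of 78 points.

No — exception (c) applies; Lars does not need a building permit.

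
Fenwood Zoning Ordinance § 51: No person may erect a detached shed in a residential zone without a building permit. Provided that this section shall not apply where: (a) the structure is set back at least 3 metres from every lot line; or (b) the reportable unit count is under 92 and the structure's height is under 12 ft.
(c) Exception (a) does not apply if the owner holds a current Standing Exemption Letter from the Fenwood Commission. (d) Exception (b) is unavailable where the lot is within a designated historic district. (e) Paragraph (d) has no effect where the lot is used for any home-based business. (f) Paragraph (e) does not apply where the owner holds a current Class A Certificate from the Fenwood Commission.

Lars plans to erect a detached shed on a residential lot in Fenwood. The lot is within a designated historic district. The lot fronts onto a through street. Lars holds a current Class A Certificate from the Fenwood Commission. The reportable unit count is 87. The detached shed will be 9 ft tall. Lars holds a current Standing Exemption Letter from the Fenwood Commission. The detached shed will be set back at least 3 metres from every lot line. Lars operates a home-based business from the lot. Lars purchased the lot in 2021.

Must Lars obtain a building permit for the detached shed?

Yes — Lars must obtain a building permit.

All of (a)'s requirements are met (the setback is at least 3 m on every side). Turning to paragraph (c): (c) is engaged — a current Standing Exemption Letter is held. (a) is therefore removed.
Exception (b): the reportable unit count is 87, under the 92 limit; the structure's height is 9 ft, under the 12 ft limit — every condition holds. However, paragraphs (d)–(f) must be considered: (d) operates against (b): the lot is in a historic district. (e) is triggered (a home-based business operates on the lot), but yields to (f): (f) operates against (e): a current Class A Certificate is held. Exception (b) does not apply.
No exception displaces § 51.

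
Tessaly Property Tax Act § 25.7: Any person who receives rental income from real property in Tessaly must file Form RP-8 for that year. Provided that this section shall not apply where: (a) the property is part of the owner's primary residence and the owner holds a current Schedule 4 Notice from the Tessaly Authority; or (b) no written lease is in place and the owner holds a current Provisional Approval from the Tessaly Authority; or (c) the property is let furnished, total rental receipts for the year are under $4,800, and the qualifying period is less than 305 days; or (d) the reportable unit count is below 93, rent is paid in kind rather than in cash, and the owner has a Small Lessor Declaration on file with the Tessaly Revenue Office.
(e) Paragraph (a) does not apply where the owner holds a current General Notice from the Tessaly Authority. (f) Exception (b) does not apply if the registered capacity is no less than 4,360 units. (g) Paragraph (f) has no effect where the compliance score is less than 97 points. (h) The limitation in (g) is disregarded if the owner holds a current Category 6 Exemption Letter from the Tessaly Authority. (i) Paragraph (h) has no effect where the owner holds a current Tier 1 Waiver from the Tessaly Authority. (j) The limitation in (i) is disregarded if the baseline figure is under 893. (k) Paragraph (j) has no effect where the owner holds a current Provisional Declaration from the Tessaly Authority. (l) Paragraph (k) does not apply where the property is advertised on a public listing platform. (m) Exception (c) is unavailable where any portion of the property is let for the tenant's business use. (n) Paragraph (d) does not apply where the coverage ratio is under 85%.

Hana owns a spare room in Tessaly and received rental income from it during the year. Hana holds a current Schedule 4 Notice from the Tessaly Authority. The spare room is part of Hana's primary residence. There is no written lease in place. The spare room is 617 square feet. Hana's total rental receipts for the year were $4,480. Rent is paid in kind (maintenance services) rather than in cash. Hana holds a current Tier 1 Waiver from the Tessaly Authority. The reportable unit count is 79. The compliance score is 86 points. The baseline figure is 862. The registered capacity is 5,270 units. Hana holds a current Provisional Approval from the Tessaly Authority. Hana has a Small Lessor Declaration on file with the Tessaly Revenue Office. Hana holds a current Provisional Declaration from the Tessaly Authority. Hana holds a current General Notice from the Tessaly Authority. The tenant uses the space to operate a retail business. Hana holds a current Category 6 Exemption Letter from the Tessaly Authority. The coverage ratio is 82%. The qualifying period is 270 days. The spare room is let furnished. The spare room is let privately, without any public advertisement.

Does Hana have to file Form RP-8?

No — exception (b) applies; Hana is not required to file Form RP-8.

Exception (a): the spare room is part of the primary residence; a current Schedule 4 Notice is held — every condition holds. But applying paragraph (e): (e) operates against (a): a current General Notice is held. So (a) is unavailable.
All of (b)'s requirements are met (there is no written lease; a current Provisional Approval is held). As to paragraphs (f)–(l): (f) would limit (b) — the registered capacity is 5,270 units, meeting the 4,360 units threshold — but (g) sets (f) aside: (g) operates against (f): the compliance score is 86 points, less than the 97 points limit. (h) is triggered (a current Category 6 Exemption Letter is held), but is set aside by (i): (i) applies — a current Tier 1 Waiver is held. (j) operates (the baseline figure is 862, under the 893 limit), but is itself disapplied by (k): (k) applies — a current Provisional Declaration is held. (l), which would lift (k), is not triggered — the property is let privately without advertisement. Exception (b) stands.
Exception (c): the property is let furnished; total rental receipts for the year are $4,480, under the $4,800 limit; the qualifying period is 270 days, less than the 305 days limit — every condition holds. Turning to paragraph (m): (m) operates — the space is let for business use. Exception (c) does not apply.
Exception (d)'s conditions are all satisfied: the reportable unit count is 79, below the 93 limit; rent is paid in kind; a Small Lessor Declaration is on file. However, paragraph (n) must be considered: (n) applies — the coverage ratio is 82%, under the 85% limit. Exception (d) does not apply.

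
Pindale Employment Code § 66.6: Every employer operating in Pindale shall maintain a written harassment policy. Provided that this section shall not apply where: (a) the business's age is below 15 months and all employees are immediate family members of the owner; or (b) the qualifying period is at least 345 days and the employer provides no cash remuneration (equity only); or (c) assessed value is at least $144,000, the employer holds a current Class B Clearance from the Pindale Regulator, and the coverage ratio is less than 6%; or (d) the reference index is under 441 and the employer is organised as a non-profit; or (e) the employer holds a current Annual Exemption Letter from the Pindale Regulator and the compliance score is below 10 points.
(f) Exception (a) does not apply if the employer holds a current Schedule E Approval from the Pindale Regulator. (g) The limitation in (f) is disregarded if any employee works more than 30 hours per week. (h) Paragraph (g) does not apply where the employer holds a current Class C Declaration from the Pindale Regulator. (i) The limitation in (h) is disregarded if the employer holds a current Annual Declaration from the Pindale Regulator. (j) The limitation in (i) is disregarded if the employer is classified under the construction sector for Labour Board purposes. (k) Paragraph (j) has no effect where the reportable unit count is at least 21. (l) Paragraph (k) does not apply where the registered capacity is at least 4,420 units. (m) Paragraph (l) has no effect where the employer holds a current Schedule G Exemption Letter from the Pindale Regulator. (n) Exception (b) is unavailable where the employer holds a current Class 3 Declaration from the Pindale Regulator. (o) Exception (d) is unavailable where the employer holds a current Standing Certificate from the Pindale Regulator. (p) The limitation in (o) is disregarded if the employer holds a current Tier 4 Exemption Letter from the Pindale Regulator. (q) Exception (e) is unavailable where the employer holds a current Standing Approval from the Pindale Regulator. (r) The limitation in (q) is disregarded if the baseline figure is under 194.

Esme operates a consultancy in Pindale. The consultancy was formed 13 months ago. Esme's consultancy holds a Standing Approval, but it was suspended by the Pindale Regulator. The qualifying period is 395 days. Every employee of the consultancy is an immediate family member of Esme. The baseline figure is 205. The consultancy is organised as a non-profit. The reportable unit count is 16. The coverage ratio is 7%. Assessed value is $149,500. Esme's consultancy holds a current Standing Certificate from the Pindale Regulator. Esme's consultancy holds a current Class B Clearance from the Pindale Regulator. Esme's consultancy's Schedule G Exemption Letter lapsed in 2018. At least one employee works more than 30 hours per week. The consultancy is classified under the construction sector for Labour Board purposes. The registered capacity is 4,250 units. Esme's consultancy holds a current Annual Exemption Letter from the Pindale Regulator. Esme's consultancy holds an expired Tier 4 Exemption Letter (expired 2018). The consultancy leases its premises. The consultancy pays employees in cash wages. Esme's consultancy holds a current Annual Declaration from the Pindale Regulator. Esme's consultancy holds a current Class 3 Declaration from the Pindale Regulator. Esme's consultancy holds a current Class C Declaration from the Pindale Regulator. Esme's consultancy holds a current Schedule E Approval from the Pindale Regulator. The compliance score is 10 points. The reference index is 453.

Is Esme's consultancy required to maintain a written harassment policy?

Yes — Esme's consultancy must maintain a written harassment policy.

Exception (a)'s conditions are all satisfied: the business's age is 13 months, below the 15 months limit; every employee is an immediate family member. But applying paragraphs (f)–(m): (f) applies — a current Schedule E Approval is held. (g) would limit (f) — at least one employee exceeds 30 hours/week — but (h) sets (g) aside: (h) is engaged — a current Class C Declaration is held. (i) would limit (h) — a current Annual Declaration is held — but (j) sets (i) aside: (j) applies — the consultancy is classified under the construction sector. (k), which would lift (j), is not engaged — the reportable unit count is 16, short of 21. So (a) is unavailable.
Exception (b) does not apply: employees are paid cash wages.
Exception (c) does not apply: the coverage ratio is 7%, not less than 6%.
Exception (d) does not apply: the reference index is 453, not under 441.
Exception (e) fails — the compliance score is 10 points, not below 10 points.
Every exception is unavailable, so the rule governs.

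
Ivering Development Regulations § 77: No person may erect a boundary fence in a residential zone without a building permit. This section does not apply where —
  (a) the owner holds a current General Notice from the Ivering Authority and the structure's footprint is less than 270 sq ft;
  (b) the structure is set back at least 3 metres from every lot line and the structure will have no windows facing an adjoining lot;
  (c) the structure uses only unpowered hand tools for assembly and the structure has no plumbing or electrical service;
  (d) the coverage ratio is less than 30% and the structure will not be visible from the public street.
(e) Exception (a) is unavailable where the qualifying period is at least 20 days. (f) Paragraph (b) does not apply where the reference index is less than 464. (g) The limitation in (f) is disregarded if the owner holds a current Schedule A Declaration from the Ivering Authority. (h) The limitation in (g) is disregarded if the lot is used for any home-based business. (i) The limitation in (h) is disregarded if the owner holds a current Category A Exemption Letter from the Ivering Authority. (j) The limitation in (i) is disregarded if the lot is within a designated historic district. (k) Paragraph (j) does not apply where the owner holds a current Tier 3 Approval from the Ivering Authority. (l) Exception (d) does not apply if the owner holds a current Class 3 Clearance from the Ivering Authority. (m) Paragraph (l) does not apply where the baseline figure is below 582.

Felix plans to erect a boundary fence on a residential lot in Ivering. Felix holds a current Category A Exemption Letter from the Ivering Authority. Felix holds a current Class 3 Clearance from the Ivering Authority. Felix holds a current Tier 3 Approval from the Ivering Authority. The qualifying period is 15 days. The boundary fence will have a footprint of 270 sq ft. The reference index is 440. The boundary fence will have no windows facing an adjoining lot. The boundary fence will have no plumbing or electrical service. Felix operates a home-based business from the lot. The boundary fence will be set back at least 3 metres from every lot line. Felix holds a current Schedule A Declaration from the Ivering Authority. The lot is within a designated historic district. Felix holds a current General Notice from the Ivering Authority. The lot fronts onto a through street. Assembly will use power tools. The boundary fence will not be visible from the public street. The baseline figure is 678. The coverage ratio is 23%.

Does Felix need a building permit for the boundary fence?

No — exception (b) applies; Felix does not need a building permit.

Exception (a) fails — the structure's footprint is 270 sq ft, not less than 270 sq ft.
Exception (b): the setback is at least 3 m on every side; no windows face an adjoining lot — every condition holds. Under paragraphs (f)–(k): (f) applies (the reference index is 440, less than the 464 limit), but is overridden by (g): (g) operates against (f): a current Schedule A Declaration is held. (h) would limit (g) — a home-based business operates on the lot — but (i) sets (h) aside: (i) is triggered — a current Category A Exemption Letter is held. (j) is triggered (the lot is in a historic district), but is displaced by (k): (k) applies — a current Tier 3 Approval is held. (b) remains available.
Exception (c) requires that the structure uses only unpowered hand tools for assembly; but assembly uses power tools, so (c) is unavailable.
Exception (d) is satisfied on its face — the coverage ratio is 23%, less than the 30% limit; the structure will not be visible from the street. But: (l) operates against (d): a current Class 3 Clearance is held. (m), which would lift (l), is inapplicable — the baseline figure is 678, not below 582. Exception (d) does not apply.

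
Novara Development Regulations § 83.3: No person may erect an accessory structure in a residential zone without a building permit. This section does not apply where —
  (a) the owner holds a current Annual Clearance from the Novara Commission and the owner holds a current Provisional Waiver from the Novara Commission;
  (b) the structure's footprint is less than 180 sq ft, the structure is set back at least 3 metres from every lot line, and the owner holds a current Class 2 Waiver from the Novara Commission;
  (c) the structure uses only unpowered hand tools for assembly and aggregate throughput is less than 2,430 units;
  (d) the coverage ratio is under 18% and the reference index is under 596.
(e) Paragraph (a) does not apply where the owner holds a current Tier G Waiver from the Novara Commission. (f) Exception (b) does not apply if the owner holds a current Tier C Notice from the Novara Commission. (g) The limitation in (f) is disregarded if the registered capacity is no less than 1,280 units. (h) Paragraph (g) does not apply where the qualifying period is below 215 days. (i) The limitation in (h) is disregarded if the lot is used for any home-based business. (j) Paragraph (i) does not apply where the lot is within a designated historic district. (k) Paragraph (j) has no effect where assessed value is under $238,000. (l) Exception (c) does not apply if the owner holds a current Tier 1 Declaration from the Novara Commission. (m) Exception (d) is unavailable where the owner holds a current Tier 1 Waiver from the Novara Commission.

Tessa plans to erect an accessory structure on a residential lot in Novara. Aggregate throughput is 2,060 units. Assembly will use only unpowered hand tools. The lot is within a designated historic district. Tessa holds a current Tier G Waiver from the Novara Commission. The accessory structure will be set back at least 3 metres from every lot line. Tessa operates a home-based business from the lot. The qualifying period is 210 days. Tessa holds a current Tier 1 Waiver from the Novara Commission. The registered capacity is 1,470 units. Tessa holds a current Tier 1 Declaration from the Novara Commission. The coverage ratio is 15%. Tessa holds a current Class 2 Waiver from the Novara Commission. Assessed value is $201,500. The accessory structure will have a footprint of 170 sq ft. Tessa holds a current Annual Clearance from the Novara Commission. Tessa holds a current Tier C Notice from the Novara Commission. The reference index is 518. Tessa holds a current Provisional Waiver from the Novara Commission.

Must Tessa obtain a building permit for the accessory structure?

Exception (a) is satisfied on its face — a current Annual Clearance is held; a current Provisional Waiver is held. But: (e) applies — a current Tier G Waiver is held. Exception (a) does not apply.
Exception (b) is satisfied on its face — the structure's footprint is 170 sq ft, less than the 180 sq ft limit; the setback is at least 3 m on every side; a current Class 2 Waiver is held. As to paragraphs (f)–(k): (f) applies (a current Tier C Notice is held), but yields to (g): (g) operates against (f): the registered capacity is 1,470 units, meeting the 1,280 units threshold. (h) is triggered (the qualifying period is 210 days, below the 215 days limit), but is set aside by (i): (i) operates — a home-based business operates on the lot. (j) operates (the lot is in a historic district), but is itself disapplied by (k): (k) is engaged — assessed value is $201,500, under the $238,000 limit. Exception (b) stands.
Exception (c)'s conditions are all satisfied: assembly uses only hand tools; aggregate throughput is 2,060 units, less than the 2,430 units limit. But: (l) operates against (c): a current Tier 1 Declaration is held. Exception (c) does not apply.
Exception (d)'s conditions are all satisfied: the coverage ratio is 15%, under the 18% limit; the reference index is 518, under the 596 limit. But applying paragraph (m): (m) operates against (d): a current Tier 1 Waiver is held. Exception (d) does not apply.

No — exception (b) applies; Tessa does not need a building permit.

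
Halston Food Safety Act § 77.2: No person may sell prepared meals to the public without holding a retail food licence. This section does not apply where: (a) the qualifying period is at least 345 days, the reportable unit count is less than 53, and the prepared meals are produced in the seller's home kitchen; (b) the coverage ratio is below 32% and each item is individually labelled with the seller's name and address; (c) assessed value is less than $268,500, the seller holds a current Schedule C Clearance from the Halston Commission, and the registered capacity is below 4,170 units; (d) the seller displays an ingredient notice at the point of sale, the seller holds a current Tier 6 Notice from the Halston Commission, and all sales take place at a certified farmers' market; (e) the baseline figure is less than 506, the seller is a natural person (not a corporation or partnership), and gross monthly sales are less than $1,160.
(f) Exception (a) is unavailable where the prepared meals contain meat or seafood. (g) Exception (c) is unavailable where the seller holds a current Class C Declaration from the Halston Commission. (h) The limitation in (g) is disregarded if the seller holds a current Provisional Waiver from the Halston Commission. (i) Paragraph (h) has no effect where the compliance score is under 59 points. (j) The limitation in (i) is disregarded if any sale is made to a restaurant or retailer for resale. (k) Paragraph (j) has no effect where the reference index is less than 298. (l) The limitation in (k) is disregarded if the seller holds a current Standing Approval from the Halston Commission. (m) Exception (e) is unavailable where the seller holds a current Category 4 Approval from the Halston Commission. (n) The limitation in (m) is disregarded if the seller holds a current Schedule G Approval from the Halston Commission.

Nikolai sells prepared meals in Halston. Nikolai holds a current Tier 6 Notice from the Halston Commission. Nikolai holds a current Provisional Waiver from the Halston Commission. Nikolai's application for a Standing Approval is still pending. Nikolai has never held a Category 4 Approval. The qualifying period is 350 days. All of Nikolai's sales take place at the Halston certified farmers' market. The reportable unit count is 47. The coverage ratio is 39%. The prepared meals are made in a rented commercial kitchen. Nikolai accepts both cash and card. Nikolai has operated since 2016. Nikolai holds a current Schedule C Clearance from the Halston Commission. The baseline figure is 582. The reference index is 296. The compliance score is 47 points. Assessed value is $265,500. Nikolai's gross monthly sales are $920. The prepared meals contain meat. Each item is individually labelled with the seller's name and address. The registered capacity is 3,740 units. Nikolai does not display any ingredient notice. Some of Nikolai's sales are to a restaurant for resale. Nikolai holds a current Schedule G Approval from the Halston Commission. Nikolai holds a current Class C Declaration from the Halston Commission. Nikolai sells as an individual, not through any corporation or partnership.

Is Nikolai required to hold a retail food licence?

Exception (a) fails — the prepared meals are made in a commercial kitchen, not a home kitchen.
Exception (b) fails — the coverage ratio is 39%, not below 32%.
All of (c)'s requirements are met (assessed value is $265,500, less than the $268,500 limit; a current Schedule C Clearance is held; the registered capacity is 3,740 units, below the 4,170 units limit). Turning to paragraphs (g)–(l): (g) applies — a current Class C Declaration is held. (h) would limit (g) — a current Provisional Waiver is held — but (i) sets (h) aside: (i) operates against (h): the compliance score is 47 points, under the 59 points limit. (j) applies (some sales are to a restaurant for resale), but is overridden by (k): (k) is triggered — the reference index is 296, less than the 298 limit. (l), which would lift (k), does not operate here — no current Standing Approval is held. So (c) is unavailable.
Exception (d) requires that the seller displays an ingredient notice at the point of sale; but no ingredient notice is displayed, so (d) is unavailable.
Exception (e) requires that the baseline figure is less than 506; but the baseline figure is 582, not less than 506, so (e) is unavailable.
Every exception is unavailable, so the rule governs.

Yes — Nikolai must hold a retail food licence.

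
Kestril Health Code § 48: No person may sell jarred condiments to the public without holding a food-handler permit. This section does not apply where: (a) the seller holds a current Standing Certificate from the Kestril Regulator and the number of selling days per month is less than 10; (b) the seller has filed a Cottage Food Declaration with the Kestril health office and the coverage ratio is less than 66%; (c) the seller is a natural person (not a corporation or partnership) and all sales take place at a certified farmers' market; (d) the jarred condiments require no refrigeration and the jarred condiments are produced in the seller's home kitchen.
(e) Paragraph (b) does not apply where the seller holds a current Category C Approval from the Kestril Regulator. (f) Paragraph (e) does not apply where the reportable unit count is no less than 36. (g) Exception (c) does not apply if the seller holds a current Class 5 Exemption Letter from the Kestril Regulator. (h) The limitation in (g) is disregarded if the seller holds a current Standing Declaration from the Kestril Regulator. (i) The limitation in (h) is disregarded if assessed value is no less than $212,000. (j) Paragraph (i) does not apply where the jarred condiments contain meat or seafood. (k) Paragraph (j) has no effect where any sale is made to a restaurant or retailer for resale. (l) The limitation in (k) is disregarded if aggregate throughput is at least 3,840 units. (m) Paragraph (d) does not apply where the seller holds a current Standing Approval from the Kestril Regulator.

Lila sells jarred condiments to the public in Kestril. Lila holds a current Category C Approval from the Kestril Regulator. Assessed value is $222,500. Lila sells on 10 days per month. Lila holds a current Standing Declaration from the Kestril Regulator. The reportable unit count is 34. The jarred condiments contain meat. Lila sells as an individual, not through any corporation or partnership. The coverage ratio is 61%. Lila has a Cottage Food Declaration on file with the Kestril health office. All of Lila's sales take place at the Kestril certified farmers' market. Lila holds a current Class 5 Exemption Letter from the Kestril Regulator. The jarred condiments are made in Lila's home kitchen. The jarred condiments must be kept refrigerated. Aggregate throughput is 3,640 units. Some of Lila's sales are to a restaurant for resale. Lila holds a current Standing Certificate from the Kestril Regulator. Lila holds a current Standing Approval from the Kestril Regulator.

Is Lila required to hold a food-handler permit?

Exception (a) fails — the number of selling days per month is 10, not less than 10.
Exception (b): a Cottage Food Declaration is on file; the coverage ratio is 61%, less than the 66% limit — every condition holds. However, paragraphs (e)–(f) must be considered: (e) applies — a current Category C Approval is held. (f) is not triggered (the reportable unit count is 34, short of 36), so (e) stands. So (b) is unavailable.
Exception (c) is satisfied on its face — the seller is a natural person; all sales are at a certified farmers' market. Turning to paragraphs (g)–(l): (g) operates — a current Class 5 Exemption Letter is held. (h) would limit (g) — a current Standing Declaration is held — but (i) sets (h) aside: (i) operates against (h): assessed value is $222,500, meeting the $212,000 threshold. (j) operates (the jarred condiments contain meat), but is itself disapplied by (k): (k) operates — some sales are to a restaurant for resale. (l) does not operate here (aggregate throughput is 3,640 units, short of 3,840 units), so (k) stands. So (c) is unavailable.
Exception (d) requires that the jarred condiments require no refrigeration; but the jarred condiments require refrigeration, so (d) is unavailable.
No exception applies. The general rule governs.

Yes — Lila must hold a food-handler permit.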